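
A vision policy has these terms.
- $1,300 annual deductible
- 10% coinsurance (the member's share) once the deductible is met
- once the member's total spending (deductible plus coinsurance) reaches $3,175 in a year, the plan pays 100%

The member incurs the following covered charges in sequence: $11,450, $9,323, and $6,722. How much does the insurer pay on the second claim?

Claim 1 — $11,450: deductible takes $1,300, $10,150 remains; member's 10% is $1,015. Cost to member: $2,315. OOP to date $2,315. Insurer: $11,450 − $2,315 = $9,135.
Claim 2 — $9,323: deductible already satisfied, so member's share is 10% × $9,323 = $932.30. That would push OOP to $3,247.30, over the $3,175 cap, so member pays $3,175 − $2,315 = $860. Plan pays $9,323 − $860 = $8,463.

$8,463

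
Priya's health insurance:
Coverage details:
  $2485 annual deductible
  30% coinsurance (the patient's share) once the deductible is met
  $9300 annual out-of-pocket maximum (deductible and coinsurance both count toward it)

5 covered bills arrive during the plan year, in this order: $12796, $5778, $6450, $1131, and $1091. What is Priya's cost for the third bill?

Claim 1 — $12796: $2485 finishes the deductible; $10311 goes to coinsurance; patient's 30% is $3093.30. Patient owes $5578.30 (running OOP $5578.30).
Claim 2 — $5778: deductible met; 30% of $5778 = $1733.40. Cost to patient: $1733.40. OOP to date $7311.70.
Claim 3 — $6450: 30% coinsurance on $6450 = $1935. Patient pays $1935; OOP now $9246.70.

$1935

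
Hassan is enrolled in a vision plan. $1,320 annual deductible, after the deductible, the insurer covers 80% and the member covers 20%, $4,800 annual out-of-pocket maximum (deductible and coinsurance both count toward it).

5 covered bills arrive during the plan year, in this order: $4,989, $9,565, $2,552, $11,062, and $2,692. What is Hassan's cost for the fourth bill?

$322.80

Claim 1 — $4,989: deductible takes $1,320, $3,669 remains; coinsurance $3,669 × 20% = $733.80. Member owes $2,053.80 (running OOP $2,053.80).
Claim 2 — $9,565: deductible already satisfied, so member's share is 20% × $9,565 = $1,913. Cost to member: $1,913. OOP to date $3,966.80.
Claim 3 — $2,552: 20% coinsurance on $2,552 = $510.40. Cost to member: $510.40. OOP to date $4,477.20.
Claim 4 — $11,062: deductible met; 20% of $11,062 = $2,212.40. Adding that to $4,477.20 gives $6,689.60, past the $4,800 cap; member pays only $4,800 − $4,477.20 = $322.80.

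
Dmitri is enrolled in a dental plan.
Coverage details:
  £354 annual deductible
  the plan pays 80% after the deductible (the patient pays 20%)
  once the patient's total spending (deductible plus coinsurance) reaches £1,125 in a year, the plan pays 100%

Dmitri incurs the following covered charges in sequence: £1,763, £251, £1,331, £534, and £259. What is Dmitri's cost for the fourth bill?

Claim 1 (£1,763): £354 to deductible, leaving £1,409; patient's 20% is £281.80. Cost to patient: £635.80. OOP to date £635.80.
Claim 2 (£251): deductible already satisfied, so patient's share is 20% × £251 = £50.20. Patient pays £50.20; OOP now £686.
Claim 3 (£1,331): 20% coinsurance on £1,331 = £266.20. Patient pays £266.20; OOP now £952.20.
Claim 4 (£534): deductible already satisfied, so patient's share is 20% × £534 = £106.80. Patient pays £106.80; OOP now £1,059.

£106.80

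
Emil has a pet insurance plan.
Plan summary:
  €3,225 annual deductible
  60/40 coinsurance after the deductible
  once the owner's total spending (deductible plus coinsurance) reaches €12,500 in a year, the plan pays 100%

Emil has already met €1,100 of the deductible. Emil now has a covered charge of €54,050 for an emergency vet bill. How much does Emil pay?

€11,400

€1,100 of the €3,225 deductible is already met, leaving €2,125.
The remaining €51,925 (= €54,050 − €2,125) moves to coinsurance.
Coinsurance: €51,925 × 40% = €20,770.
So the owner owes €2,125 + €20,770 = €22,895 before any cap.
Adding €22,895 to the €1,100 already spent would give €23,995, which exceeds the €12,500 cap; the owner pays just €12,500 − €1,100 = €11,400.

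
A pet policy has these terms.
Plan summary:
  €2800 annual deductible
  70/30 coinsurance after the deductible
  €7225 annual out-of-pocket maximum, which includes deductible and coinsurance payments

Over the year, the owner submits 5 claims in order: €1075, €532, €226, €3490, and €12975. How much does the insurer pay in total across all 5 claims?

€11073

Claim 1 — €1075: all of it applies to the deductible. Owner pays €1075; OOP now €1075. Plan pays €1075 − €1075 = €0.
Claim 2 — €532: entire amount goes to the deductible. Owner pays €532; OOP now €1607. Insurer: €532 − €532 = €0.
Claim 3 — €226: fully absorbed by the deductible. Owner pays €226; OOP now €1833. Insurer: €226 − €226 = €0.
Claim 4 — €3490: €967 finishes the deductible; €2523 goes to coinsurance; 30% of €2523 = €756.90. Owner pays €1723.90; OOP now €3556.90. Insurer: €3490 − €1723.90 = €1766.10.
Claim 5 — €12975: deductible met; 30% of €12975 = €3892.50. OOP would hit €7449.40 > €7225, so the cap limits the owner to €7225 − €3556.90 = €3668.10. Insurer: €12975 − €3668.10 = €9306.90.
Insurer total: €0 + €0 + €0 + €1766.10 + €9306.90 = €11073.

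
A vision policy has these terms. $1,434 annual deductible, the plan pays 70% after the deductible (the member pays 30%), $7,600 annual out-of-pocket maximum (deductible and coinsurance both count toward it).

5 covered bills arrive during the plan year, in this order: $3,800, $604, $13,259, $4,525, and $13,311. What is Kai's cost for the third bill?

$3,977.70

Claim 1 — $3,800: deductible takes $1,434, $2,366 remains; member's 30% is $709.80. Member owes $2,143.80 (running OOP $2,143.80).
Claim 2 — $604: 30% coinsurance on $604 = $181.20. Member owes $181.20 (running OOP $2,325).
Claim 3 — $13,259: deductible already satisfied, so member's share is 30% × $13,259 = $3,977.70. Cost to member: $3,977.70. OOP to date $6,302.70.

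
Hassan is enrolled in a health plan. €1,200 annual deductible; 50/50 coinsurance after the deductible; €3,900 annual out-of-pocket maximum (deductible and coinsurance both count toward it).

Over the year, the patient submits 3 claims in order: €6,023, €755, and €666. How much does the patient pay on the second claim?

#1 (€6,023): €1,200 to deductible, leaving €4,823; coinsurance €4,823 × 50% = €2,411.50. Cost to patient: €3,611.50. OOP to date €3,611.50.
#2 (€755): deductible already satisfied, so patient's share is 50% × €755 = €377.50. Adding that to €3,611.50 gives €3,989, past the €3,900 cap; patient pays only €3,900 − €3,611.50 = €288.50.

€288.50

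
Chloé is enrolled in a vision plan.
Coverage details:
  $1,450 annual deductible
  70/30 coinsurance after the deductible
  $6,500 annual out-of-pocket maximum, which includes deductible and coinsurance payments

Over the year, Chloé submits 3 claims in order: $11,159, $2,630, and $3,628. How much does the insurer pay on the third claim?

Claim 1 ($11,159): $1,450 finishes the deductible; $9,709 goes to coinsurance; 30% of $9,709 = $2,912.70. Member owes $4,362.70 (running OOP $4,362.70). Plan pays $11,159 − $4,362.70 = $6,796.30.
Claim 2 ($2,630): 30% coinsurance on $2,630 = $789. Member pays $789; OOP now $5,151.70. Insurer: $2,630 − $789 = $1,841.
Claim 3 ($3,628): 30% coinsurance on $3,628 = $1,088.40. Cost to member: $1,088.40. OOP to date $6,240.10. Plan pays $3,628 − $1,088.40 = $2,539.60.

$2,539.60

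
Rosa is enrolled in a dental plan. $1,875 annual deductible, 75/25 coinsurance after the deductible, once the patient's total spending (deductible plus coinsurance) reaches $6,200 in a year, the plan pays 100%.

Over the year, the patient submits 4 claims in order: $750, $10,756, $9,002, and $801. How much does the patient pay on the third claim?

$1,917.25

Claim 1 ($750): entire amount goes to the deductible. Cost to patient: $750. OOP to date $750.
Claim 2 ($10,756): $1,125 to deductible, leaving $9,631; patient's 25% is $2,407.75. Patient pays $3,532.75; OOP now $4,282.75.
Claim 3 ($9,002): deductible met; 25% of $9,002 = $2,250.50. That would push OOP to $6,533.25, over the $6,200 cap, so patient pays $6,200 − $4,282.75 = $1,917.25.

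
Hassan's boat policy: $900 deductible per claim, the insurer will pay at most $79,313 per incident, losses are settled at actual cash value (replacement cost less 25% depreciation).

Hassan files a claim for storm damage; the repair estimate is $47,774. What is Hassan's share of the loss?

Actual cash value after 25% depreciation: $47,774 × 75% = $35,830.50.
Less the $900 deductible: $35,830.50 − $900 = $34,930.50.
$34,930.50 ≤ $79,313, so the limit doesn't bind; insurer pays $34,930.50.
Out of pocket: $47,774 − $34,930.50 = $12,843.50.

$12,843.50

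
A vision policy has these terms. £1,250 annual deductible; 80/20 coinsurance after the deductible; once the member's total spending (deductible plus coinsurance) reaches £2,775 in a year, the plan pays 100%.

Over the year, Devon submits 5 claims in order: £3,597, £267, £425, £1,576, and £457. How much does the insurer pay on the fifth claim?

Claim 1 (£3,597): £1,250 finishes the deductible; £2,347 goes to coinsurance; 20% of £2,347 = £469.40. Member owes £1,719.40 (running OOP £1,719.40). Plan pays £3,597 − £1,719.40 = £1,877.60.
Claim 2 (£267): deductible met; 20% of £267 = £53.40. Member pays £53.40; OOP now £1,772.80. Plan pays £267 − £53.40 = £213.60.
Claim 3 (£425): deductible met; 20% of £425 = £85. Cost to member: £85. OOP to date £1,857.80. Insurer: £425 − £85 = £340.
Claim 4 (£1,576): deductible met; 20% of £1,576 = £315.20. Cost to member: £315.20. OOP to date £2,173. Insurer: £1,576 − £315.20 = £1,260.80.
Claim 5 (£457): 20% coinsurance on £457 = £91.40. Cost to member: £91.40. OOP to date £2,264.40. Insurer: £457 − £91.40 = £365.60.

£365.60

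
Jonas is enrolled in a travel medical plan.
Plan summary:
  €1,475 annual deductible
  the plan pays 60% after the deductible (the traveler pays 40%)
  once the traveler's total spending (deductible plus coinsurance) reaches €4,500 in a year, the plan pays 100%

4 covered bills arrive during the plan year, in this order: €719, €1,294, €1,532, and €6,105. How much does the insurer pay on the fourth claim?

Claim 1 — €719: fully absorbed by the deductible. Traveler pays €719; OOP now €719. Plan pays €719 − €719 = €0.
Claim 2 — €1,294: €756 to deductible, leaving €538; coinsurance €538 × 40% = €215.20. Cost to traveler: €971.20. OOP to date €1,690.20. Insurer: €1,294 − €971.20 = €322.80.
Claim 3 — €1,532: deductible already satisfied, so traveler's share is 40% × €1,532 = €612.80. Traveler owes €612.80 (running OOP €2,303). Plan pays €1,532 − €612.80 = €919.20.
Claim 4 — €6,105: deductible already satisfied, so traveler's share is 40% × €6,105 = €2,442. That would push OOP to €4,745, over the €4,500 cap, so traveler pays €4,500 − €2,303 = €2,197. Plan pays €6,105 − €2,197 = €3,908.

€3,908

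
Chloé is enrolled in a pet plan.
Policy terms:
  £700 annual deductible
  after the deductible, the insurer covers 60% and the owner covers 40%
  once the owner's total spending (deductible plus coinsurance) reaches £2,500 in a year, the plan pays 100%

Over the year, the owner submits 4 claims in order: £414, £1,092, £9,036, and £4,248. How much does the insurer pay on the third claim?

#1 (£414): all of it applies to the deductible. Owner owes £414 (running OOP £414). Insurer: £414 − £414 = £0.
#2 (£1,092): £286 to deductible, leaving £806; coinsurance £806 × 40% = £322.40. Cost to owner: £608.40. OOP to date £1,022.40. Plan pays £1,092 − £608.40 = £483.60.
#3 (£9,036): 40% coinsurance on £9,036 = £3,614.40. That would push OOP to £4,636.80, over the £2,500 cap, so owner pays £2,500 − £1,022.40 = £1,477.60. Insurer: £9,036 − £1,477.60 = £7,558.40.

£7,558.40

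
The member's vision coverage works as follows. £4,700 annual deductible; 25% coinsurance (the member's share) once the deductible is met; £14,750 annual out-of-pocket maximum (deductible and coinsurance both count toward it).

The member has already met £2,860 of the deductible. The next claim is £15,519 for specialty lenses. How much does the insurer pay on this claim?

£10,259.25

£2,860 of the £4,700 deductible is already met, leaving £1,840.
The remaining £13,679 (= £15,519 − £1,840) moves to coinsurance.
Member's 25% share of £13,679 is £3,419.75.
So the member owes £1,840 + £3,419.75 = £5,259.75 before any cap.
Total out-of-pocket so far would be £2,860 + £5,259.75 = £8,119.75, below the £14,750 cap — no reduction.
The insurer covers the remainder: £15,519 − £5,259.75 = £10,259.25.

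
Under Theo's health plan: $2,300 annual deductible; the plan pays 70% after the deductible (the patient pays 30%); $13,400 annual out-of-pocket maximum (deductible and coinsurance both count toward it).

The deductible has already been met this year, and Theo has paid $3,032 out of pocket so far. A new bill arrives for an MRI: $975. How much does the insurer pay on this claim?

The deductible is already satisfied, so the full bill goes to coinsurance.
Coinsurance: $975 × 30% = $292.50.
Total out-of-pocket so far would be $3,032 + $292.50 = $3,324.50, below the $13,400 cap — no reduction.
Insurer pays the balance: $975 − $292.50 = $682.50.

$682.50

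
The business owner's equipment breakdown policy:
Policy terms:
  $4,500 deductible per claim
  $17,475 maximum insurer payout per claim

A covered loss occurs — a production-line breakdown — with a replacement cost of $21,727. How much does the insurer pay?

Subtract the deductible: $21,727 − $4,500 = $17,227.
$17,227 ≤ $17,475, so the limit doesn't bind; insurer pays $17,227.

$17,227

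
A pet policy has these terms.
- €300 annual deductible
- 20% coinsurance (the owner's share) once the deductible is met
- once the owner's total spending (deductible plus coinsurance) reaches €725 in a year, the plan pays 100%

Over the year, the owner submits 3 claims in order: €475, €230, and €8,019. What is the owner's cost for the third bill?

€344

Bill 1, €475: deductible takes €300, €175 remains; 20% of €175 = €35. Owner pays €335; OOP now €335.
Bill 2, €230: 20% coinsurance on €230 = €46. Owner owes €46 (running OOP €381).
Bill 3, €8,019: deductible already satisfied, so owner's share is 20% × €8,019 = €1,603.80. Adding that to €381 gives €1,984.80, past the €725 cap; owner pays only €725 − €381 = €344.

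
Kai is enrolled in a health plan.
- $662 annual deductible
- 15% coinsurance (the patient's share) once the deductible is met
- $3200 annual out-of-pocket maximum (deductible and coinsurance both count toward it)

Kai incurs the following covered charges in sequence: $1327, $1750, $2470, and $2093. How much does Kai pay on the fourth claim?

$313.95

Claim 1 — $1327: deductible takes $662, $665 remains; patient's 15% is $99.75. Patient pays $761.75; OOP now $761.75.
Claim 2 — $1750: deductible already satisfied, so patient's share is 15% × $1750 = $262.50. Patient owes $262.50 (running OOP $1024.25).
Claim 3 — $2470: deductible already satisfied, so patient's share is 15% × $2470 = $370.50. Cost to patient: $370.50. OOP to date $1394.75.
Claim 4 — $2093: deductible already satisfied, so patient's share is 15% × $2093 = $313.95. Patient owes $313.95 (running OOP $1708.70).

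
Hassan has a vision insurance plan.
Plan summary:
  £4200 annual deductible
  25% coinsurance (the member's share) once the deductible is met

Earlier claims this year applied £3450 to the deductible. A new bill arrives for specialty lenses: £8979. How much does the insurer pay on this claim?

£6171.75

£3450 of the £4200 deductible is already met, leaving £750.
After the £750 deductible portion, £8979 − £750 = £8229 is subject to coinsurance.
Member's 25% share of £8229 is £2057.25.
So the member owes £750 + £2057.25 = £2807.25.
The insurer covers the remainder: £8979 − £2807.25 = £6171.75.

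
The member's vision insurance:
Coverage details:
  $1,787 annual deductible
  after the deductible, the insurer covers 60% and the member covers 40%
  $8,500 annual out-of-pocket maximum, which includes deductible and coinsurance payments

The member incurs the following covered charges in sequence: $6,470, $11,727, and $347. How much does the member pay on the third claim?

$138.80

Claim 1 ($6,470): deductible takes $1,787, $4,683 remains; 40% of $4,683 = $1,873.20. Cost to member: $3,660.20. OOP to date $3,660.20.
Claim 2 ($11,727): deductible met; 40% of $11,727 = $4,690.80. Cost to member: $4,690.80. OOP to date $8,351.
Claim 3 ($347): 40% coinsurance on $347 = $138.80. Member owes $138.80 (running OOP $8,489.80).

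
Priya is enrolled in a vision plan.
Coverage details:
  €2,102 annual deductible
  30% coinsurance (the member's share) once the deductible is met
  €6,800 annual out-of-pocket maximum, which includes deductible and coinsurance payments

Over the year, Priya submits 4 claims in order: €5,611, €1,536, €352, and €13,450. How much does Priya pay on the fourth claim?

€3,078.90

Claim 1 (€5,611): €2,102 to deductible, leaving €3,509; coinsurance €3,509 × 30% = €1,052.70. Member owes €3,154.70 (running OOP €3,154.70).
Claim 2 (€1,536): deductible already satisfied, so member's share is 30% × €1,536 = €460.80. Member owes €460.80 (running OOP €3,615.50).
Claim 3 (€352): deductible already satisfied, so member's share is 30% × €352 = €105.60. Member owes €105.60 (running OOP €3,721.10).
Claim 4 (€13,450): deductible already satisfied, so member's share is 30% × €13,450 = €4,035. That would push OOP to €7,756.10, over the €6,800 cap, so member pays €6,800 − €3,721.10 = €3,078.90.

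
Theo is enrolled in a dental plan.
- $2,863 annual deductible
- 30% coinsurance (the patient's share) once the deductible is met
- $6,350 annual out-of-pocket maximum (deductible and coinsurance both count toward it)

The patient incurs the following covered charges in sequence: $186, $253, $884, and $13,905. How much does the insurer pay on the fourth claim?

Claim 1 — $186: all of it applies to the deductible. Patient owes $186 (running OOP $186). Plan pays $186 − $186 = $0.
Claim 2 — $253: entire amount goes to the deductible. Patient pays $253; OOP now $439. Insurer: $253 − $253 = $0.
Claim 3 — $884: entire amount goes to the deductible. Patient owes $884 (running OOP $1,323). Insurer: $884 − $884 = $0.
Claim 4 — $13,905: $1,540 to deductible, leaving $12,365; patient's 30% is $3,709.50. Claim cost before the cap: $1,540 + $3,709.50 = $5,249.50. Adding that to $1,323 gives $6,572.50, past the $6,350 cap; patient pays only $6,350 − $1,323 = $5,027. Plan pays $13,905 − $5,027 = $8,878.

$8,878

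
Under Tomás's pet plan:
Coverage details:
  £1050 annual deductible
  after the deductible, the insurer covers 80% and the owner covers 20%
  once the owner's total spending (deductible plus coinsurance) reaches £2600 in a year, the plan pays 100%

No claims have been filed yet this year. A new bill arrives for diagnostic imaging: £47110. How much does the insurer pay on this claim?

£44510

Nothing has been paid toward the £1050 deductible, so the first £1050 of this charge is applied there.
The remaining £46060 (= £47110 − £1050) moves to coinsurance.
20% of £46060 = £9212 falls to the owner.
Owner responsibility before any cap: £1050 + £9212 = £10262.
Year-to-date out-of-pocket would reach £0 + £10262 = £10262, above the £2600 maximum, so the owner pays only £2600 − £0 = £2600.
The insurer covers the remainder: £47110 − £2600 = £44510.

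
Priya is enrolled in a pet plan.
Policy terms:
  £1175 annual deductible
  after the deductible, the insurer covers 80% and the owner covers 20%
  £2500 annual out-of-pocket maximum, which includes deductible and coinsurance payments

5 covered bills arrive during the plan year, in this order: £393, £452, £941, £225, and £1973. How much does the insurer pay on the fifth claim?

£1578.40

Bill 1, £393: fully absorbed by the deductible. Owner owes £393 (running OOP £393). Plan pays £393 − £393 = £0.
Bill 2, £452: entire amount goes to the deductible. Cost to owner: £452. OOP to date £845. Plan pays £452 − £452 = £0.
Bill 3, £941: £330 to deductible, leaving £611; 20% of £611 = £122.20. Owner pays £452.20; OOP now £1297.20. Plan pays £941 − £452.20 = £488.80.
Bill 4, £225: 20% coinsurance on £225 = £45. Owner pays £45; OOP now £1342.20. Plan pays £225 − £45 = £180.
Bill 5, £1973: deductible met; 20% of £1973 = £394.60. Cost to owner: £394.60. OOP to date £1736.80. Plan pays £1973 − £394.60 = £1578.40.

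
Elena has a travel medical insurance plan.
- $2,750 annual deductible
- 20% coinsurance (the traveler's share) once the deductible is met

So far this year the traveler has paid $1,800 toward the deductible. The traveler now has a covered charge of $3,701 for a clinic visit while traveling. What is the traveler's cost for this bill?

$1,500.20

Deductible still to meet: $2,750 − $1,800 = $950.
That leaves $3,701 − $950 = $2,751 for coinsurance.
Traveler's 20% share of $2,751 is $550.20.
So the traveler owes $950 + $550.20 = $1,500.20.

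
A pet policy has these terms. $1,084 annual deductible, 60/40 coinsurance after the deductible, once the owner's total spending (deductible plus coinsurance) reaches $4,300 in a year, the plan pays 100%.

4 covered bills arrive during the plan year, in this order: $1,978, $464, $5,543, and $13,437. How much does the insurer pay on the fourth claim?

Claim 1 — $1,978: $1,084 to deductible, leaving $894; owner's 40% is $357.60. Owner owes $1,441.60 (running OOP $1,441.60). Plan pays $1,978 − $1,441.60 = $536.40.
Claim 2 — $464: deductible already satisfied, so owner's share is 40% × $464 = $185.60. Owner pays $185.60; OOP now $1,627.20. Insurer: $464 − $185.60 = $278.40.
Claim 3 — $5,543: 40% coinsurance on $5,543 = $2,217.20. Owner owes $2,217.20 (running OOP $3,844.40). Insurer: $5,543 − $2,217.20 = $3,325.80.
Claim 4 — $13,437: deductible already satisfied, so owner's share is 40% × $13,437 = $5,374.80. Adding that to $3,844.40 gives $9,219.20, past the $4,300 cap; owner pays only $4,300 − $3,844.40 = $455.60. Plan pays $13,437 − $455.60 = $12,981.40.

$12,981.40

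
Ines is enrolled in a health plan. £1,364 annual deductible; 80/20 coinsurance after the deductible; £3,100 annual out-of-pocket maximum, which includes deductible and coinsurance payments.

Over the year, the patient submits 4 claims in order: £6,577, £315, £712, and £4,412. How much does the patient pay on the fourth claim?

£488

Claim 1 — £6,577: deductible takes £1,364, £5,213 remains; coinsurance £5,213 × 20% = £1,042.60. Patient pays £2,406.60; OOP now £2,406.60.
Claim 2 — £315: deductible already satisfied, so patient's share is 20% × £315 = £63. Cost to patient: £63. OOP to date £2,469.60.
Claim 3 — £712: 20% coinsurance on £712 = £142.40. Patient owes £142.40 (running OOP £2,612).
Claim 4 — £4,412: deductible already satisfied, so patient's share is 20% × £4,412 = £882.40. Adding that to £2,612 gives £3,494.40, past the £3,100 cap; patient pays only £3,100 − £2,612 = £488.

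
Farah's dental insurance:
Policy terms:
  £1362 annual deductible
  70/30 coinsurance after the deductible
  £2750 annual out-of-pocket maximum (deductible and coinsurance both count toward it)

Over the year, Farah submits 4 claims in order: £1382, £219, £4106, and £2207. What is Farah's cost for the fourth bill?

£84.50

Claim 1 (£1382): £1362 finishes the deductible; £20 goes to coinsurance; coinsurance £20 × 30% = £6. Patient owes £1368 (running OOP £1368).
Claim 2 (£219): 30% coinsurance on £219 = £65.70. Patient owes £65.70 (running OOP £1433.70).
Claim 3 (£4106): deductible already satisfied, so patient's share is 30% × £4106 = £1231.80. Patient owes £1231.80 (running OOP £2665.50).
Claim 4 (£2207): deductible met; 30% of £2207 = £662.10. That would push OOP to £3327.60, over the £2750 cap, so patient pays £2750 − £2665.50 = £84.50.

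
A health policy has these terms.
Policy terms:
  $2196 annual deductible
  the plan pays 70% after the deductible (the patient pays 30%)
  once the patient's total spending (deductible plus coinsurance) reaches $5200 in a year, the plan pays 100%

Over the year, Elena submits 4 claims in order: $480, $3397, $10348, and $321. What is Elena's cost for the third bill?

#1 ($480): entire amount goes to the deductible. Patient pays $480; OOP now $480.
#2 ($3397): $1716 finishes the deductible; $1681 goes to coinsurance; 30% of $1681 = $504.30. Cost to patient: $2220.30. OOP to date $2700.30.
#3 ($10348): deductible already satisfied, so patient's share is 30% × $10348 = $3104.40. That would push OOP to $5804.70, over the $5200 cap, so patient pays $5200 − $2700.30 = $2499.70.

$2499.70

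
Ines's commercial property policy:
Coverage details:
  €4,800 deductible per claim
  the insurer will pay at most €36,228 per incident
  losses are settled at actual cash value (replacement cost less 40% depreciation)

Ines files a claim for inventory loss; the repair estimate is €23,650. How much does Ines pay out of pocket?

€14,260

Depreciate 40%: the covered value is €23,650 × 0.6 = €14,190.
Subtract the deductible: €14,190 − €4,800 = €9,390.
€9,390 is within the €36,228 limit, so the insurer pays €9,390.
Business's share is the uncovered remainder: €23,650 − €9,390 = €14,260.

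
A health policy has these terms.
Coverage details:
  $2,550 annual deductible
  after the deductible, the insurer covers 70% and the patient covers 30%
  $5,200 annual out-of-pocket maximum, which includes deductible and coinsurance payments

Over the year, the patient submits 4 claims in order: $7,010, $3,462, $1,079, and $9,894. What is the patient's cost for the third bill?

Bill 1, $7,010: $2,550 to deductible, leaving $4,460; coinsurance $4,460 × 30% = $1,338. Patient owes $3,888 (running OOP $3,888).
Bill 2, $3,462: deductible already satisfied, so patient's share is 30% × $3,462 = $1,038.60. Patient owes $1,038.60 (running OOP $4,926.60).
Bill 3, $1,079: deductible already satisfied, so patient's share is 30% × $1,079 = $323.70. OOP would hit $5,250.30 > $5,200, so the cap limits the patient to $5,200 − $4,926.60 = $273.40.

$273.40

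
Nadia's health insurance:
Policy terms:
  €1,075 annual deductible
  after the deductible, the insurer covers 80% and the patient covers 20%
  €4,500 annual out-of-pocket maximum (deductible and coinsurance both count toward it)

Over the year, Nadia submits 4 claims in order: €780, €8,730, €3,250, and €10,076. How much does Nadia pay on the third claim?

€650

Claim 1 — €780: all of it applies to the deductible. Cost to patient: €780. OOP to date €780.
Claim 2 — €8,730: €295 to deductible, leaving €8,435; coinsurance €8,435 × 20% = €1,687. Patient pays €1,982; OOP now €2,762.
Claim 3 — €3,250: 20% coinsurance on €3,250 = €650. Cost to patient: €650. OOP to date €3,412.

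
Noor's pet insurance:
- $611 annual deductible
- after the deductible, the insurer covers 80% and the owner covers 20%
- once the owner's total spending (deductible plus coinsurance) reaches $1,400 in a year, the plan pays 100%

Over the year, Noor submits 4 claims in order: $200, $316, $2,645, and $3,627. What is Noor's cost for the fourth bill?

Claim 1 — $200: fully absorbed by the deductible. Owner pays $200; OOP now $200.
Claim 2 — $316: entire amount goes to the deductible. Cost to owner: $316. OOP to date $516.
Claim 3 — $2,645: $95 finishes the deductible; $2,550 goes to coinsurance; coinsurance $2,550 × 20% = $510. Cost to owner: $605. OOP to date $1,121.
Claim 4 — $3,627: 20% coinsurance on $3,627 = $725.40. OOP would hit $1,846.40 > $1,400, so the cap limits the owner to $1,400 − $1,121 = $279.

$279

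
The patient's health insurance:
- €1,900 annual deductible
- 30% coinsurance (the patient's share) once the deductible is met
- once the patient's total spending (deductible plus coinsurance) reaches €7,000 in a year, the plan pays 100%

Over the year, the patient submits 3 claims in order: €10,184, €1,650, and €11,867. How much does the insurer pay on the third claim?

Bill 1, €10,184: €1,900 to deductible, leaving €8,284; 30% of €8,284 = €2,485.20. Patient owes €4,385.20 (running OOP €4,385.20). Insurer: €10,184 − €4,385.20 = €5,798.80.
Bill 2, €1,650: 30% coinsurance on €1,650 = €495. Cost to patient: €495. OOP to date €4,880.20. Plan pays €1,650 − €495 = €1,155.
Bill 3, €11,867: deductible already satisfied, so patient's share is 30% × €11,867 = €3,560.10. That would push OOP to €8,440.30, over the €7,000 cap, so patient pays €7,000 − €4,880.20 = €2,119.80. Insurer: €11,867 − €2,119.80 = €9,747.20.

€9,747.20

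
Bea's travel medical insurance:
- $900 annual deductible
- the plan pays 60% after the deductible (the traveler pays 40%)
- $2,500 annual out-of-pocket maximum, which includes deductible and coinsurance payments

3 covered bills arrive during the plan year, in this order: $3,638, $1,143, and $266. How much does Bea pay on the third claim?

Bill 1, $3,638: deductible takes $900, $2,738 remains; 40% of $2,738 = $1,095.20. Cost to traveler: $1,995.20. OOP to date $1,995.20.
Bill 2, $1,143: deductible already satisfied, so traveler's share is 40% × $1,143 = $457.20. Traveler owes $457.20 (running OOP $2,452.40).
Bill 3, $266: deductible already satisfied, so traveler's share is 40% × $266 = $106.40. Adding that to $2,452.40 gives $2,558.80, past the $2,500 cap; traveler pays only $2,500 − $2,452.40 = $47.60.

$47.60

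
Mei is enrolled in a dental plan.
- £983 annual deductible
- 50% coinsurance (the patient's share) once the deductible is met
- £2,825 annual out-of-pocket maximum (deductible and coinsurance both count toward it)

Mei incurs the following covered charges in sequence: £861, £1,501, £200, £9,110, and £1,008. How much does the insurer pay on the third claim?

£100

#1 (£861): entire amount goes to the deductible. Cost to patient: £861. OOP to date £861. Insurer: £861 − £861 = £0.
#2 (£1,501): £122 to deductible, leaving £1,379; patient's 50% is £689.50. Patient owes £811.50 (running OOP £1,672.50). Insurer: £1,501 − £811.50 = £689.50.
#3 (£200): deductible already satisfied, so patient's share is 50% × £200 = £100. Patient owes £100 (running OOP £1,772.50). Insurer: £200 − £100 = £100.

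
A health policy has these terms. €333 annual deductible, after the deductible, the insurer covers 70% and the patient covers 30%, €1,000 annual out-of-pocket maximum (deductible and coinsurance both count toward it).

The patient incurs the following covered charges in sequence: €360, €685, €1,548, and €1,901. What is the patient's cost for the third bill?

€453.40

Claim 1 (€360): €333 to deductible, leaving €27; patient's 30% is €8.10. Cost to patient: €341.10. OOP to date €341.10.
Claim 2 (€685): 30% coinsurance on €685 = €205.50. Patient pays €205.50; OOP now €546.60.
Claim 3 (€1,548): deductible met; 30% of €1,548 = €464.40. OOP would hit €1,011 > €1,000, so the cap limits the patient to €1,000 − €546.60 = €453.40.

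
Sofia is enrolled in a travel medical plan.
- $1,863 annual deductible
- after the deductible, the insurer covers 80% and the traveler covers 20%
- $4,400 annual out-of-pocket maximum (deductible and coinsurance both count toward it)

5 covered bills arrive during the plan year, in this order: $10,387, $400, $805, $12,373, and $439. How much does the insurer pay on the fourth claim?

$11,781.80

#1 ($10,387): $1,863 to deductible, leaving $8,524; coinsurance $8,524 × 20% = $1,704.80. Traveler owes $3,567.80 (running OOP $3,567.80). Plan pays $10,387 − $3,567.80 = $6,819.20.
#2 ($400): deductible already satisfied, so traveler's share is 20% × $400 = $80. Cost to traveler: $80. OOP to date $3,647.80. Insurer: $400 − $80 = $320.
#3 ($805): 20% coinsurance on $805 = $161. Traveler pays $161; OOP now $3,808.80. Plan pays $805 − $161 = $644.
#4 ($12,373): 20% coinsurance on $12,373 = $2,474.60. OOP would hit $6,283.40 > $4,400, so the cap limits the traveler to $4,400 − $3,808.80 = $591.20. Insurer: $12,373 − $591.20 = $11,781.80.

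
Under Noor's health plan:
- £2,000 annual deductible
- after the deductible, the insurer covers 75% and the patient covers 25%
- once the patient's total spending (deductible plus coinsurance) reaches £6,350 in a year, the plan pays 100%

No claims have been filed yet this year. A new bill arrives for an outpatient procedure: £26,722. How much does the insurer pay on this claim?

The full £2,000 deductible is still open; £2,000 of this bill applies to it.
That leaves £26,722 − £2,000 = £24,722 for coinsurance.
Coinsurance: £24,722 × 25% = £6,180.50.
That puts the patient's cost at £2,000 + £6,180.50 = £8,180.50 before any cap.
Adding £8,180.50 to the £0 already spent would give £8,180.50, which exceeds the £6,350 cap; the patient pays just £6,350 − £0 = £6,350.
The plan picks up £26,722 − £6,350 = £20,372.

£20,372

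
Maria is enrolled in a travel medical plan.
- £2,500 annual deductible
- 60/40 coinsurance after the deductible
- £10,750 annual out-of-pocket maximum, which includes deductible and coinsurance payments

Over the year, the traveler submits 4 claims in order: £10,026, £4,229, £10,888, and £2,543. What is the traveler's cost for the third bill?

#1 (£10,026): deductible takes £2,500, £7,526 remains; traveler's 40% is £3,010.40. Traveler owes £5,510.40 (running OOP £5,510.40).
#2 (£4,229): deductible met; 40% of £4,229 = £1,691.60. Traveler owes £1,691.60 (running OOP £7,202).
#3 (£10,888): deductible met; 40% of £10,888 = £4,355.20. OOP would hit £11,557.20 > £10,750, so the cap limits the traveler to £10,750 − £7,202 = £3,548.

£3,548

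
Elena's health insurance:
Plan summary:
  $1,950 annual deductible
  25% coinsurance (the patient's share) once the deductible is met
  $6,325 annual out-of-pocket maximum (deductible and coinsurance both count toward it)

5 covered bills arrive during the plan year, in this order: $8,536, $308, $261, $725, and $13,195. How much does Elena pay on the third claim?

$65.25

#1 ($8,536): deductible takes $1,950, $6,586 remains; patient's 25% is $1,646.50. Patient pays $3,596.50; OOP now $3,596.50.
#2 ($308): 25% coinsurance on $308 = $77. Patient owes $77 (running OOP $3,673.50).
#3 ($261): 25% coinsurance on $261 = $65.25. Cost to patient: $65.25. OOP to date $3,738.75.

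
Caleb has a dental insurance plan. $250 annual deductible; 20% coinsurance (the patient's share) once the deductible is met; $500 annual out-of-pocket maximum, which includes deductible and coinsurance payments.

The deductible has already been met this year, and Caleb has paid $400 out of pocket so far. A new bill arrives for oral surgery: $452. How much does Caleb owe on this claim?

$90.40

With the deductible met, the entire $452 is subject to coinsurance.
Coinsurance: $452 × 20% = $90.40.
Cumulative spending $400 + $90.40 = $490.40 stays under the $500 maximum.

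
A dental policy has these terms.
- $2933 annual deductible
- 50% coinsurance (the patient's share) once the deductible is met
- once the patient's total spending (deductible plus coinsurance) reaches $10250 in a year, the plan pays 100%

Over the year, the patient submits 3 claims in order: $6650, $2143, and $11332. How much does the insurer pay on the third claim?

Bill 1, $6650: $2933 finishes the deductible; $3717 goes to coinsurance; coinsurance $3717 × 50% = $1858.50. Patient owes $4791.50 (running OOP $4791.50). Plan pays $6650 − $4791.50 = $1858.50.
Bill 2, $2143: deductible already satisfied, so patient's share is 50% × $2143 = $1071.50. Patient owes $1071.50 (running OOP $5863). Plan pays $2143 − $1071.50 = $1071.50.
Bill 3, $11332: 50% coinsurance on $11332 = $5666. That would push OOP to $11529, over the $10250 cap, so patient pays $10250 − $5863 = $4387. Plan pays $11332 − $4387 = $6945.

$6945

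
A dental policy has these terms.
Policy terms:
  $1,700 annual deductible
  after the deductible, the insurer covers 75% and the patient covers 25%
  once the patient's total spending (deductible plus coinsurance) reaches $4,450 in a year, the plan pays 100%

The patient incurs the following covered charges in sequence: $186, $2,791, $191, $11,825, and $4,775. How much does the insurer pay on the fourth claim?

Bill 1, $186: fully absorbed by the deductible. Cost to patient: $186. OOP to date $186. Plan pays $186 − $186 = $0.
Bill 2, $2,791: $1,514 to deductible, leaving $1,277; 25% of $1,277 = $319.25. Cost to patient: $1,833.25. OOP to date $2,019.25. Plan pays $2,791 − $1,833.25 = $957.75.
Bill 3, $191: deductible met; 25% of $191 = $47.75. Patient pays $47.75; OOP now $2,067. Insurer: $191 − $47.75 = $143.25.
Bill 4, $11,825: deductible met; 25% of $11,825 = $2,956.25. Adding that to $2,067 gives $5,023.25, past the $4,450 cap; patient pays only $4,450 − $2,067 = $2,383. Plan pays $11,825 − $2,383 = $9,442.

$9,442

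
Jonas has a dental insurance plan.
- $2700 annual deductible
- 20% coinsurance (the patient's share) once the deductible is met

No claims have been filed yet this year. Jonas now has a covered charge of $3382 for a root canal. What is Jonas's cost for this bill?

$2836.40

Deductible not yet touched, so the first $2700 of the bill goes to the deductible.
After the $2700 deductible portion, $3382 − $2700 = $682 is subject to coinsurance.
Patient's 20% share of $682 is $136.40.
So the patient owes $2700 + $136.40 = $2836.40.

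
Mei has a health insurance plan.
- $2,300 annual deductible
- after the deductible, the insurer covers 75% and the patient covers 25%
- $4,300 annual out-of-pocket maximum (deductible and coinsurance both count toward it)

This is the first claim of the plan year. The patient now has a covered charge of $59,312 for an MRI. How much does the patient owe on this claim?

Nothing has been paid toward the $2,300 deductible, so the first $2,300 of this charge is applied there.
The remaining $57,012 (= $59,312 − $2,300) moves to coinsurance.
25% of $57,012 = $14,253 falls to the patient.
So the patient owes $2,300 + $14,253 = $16,553 before any cap.
That would bring total out-of-pocket to $16,553, past the $4,300 cap. The patient is capped at $4,300 − $0 = $4,300 on this claim.

$4,300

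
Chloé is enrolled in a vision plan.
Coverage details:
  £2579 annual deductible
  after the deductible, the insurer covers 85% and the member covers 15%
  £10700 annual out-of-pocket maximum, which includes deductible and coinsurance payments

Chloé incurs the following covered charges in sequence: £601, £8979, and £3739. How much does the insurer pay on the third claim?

#1 (£601): all of it applies to the deductible. Member owes £601 (running OOP £601). Insurer: £601 − £601 = £0.
#2 (£8979): £1978 to deductible, leaving £7001; 15% of £7001 = £1050.15. Member pays £3028.15; OOP now £3629.15. Plan pays £8979 − £3028.15 = £5950.85.
#3 (£3739): deductible already satisfied, so member's share is 15% × £3739 = £560.85. Member owes £560.85 (running OOP £4190). Insurer: £3739 − £560.85 = £3178.15.

£3178.15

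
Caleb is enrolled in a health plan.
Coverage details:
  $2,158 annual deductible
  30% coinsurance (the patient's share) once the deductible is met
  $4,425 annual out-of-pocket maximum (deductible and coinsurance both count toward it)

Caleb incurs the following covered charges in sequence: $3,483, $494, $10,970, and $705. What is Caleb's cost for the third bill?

Claim 1 ($3,483): $2,158 to deductible, leaving $1,325; 30% of $1,325 = $397.50. Patient pays $2,555.50; OOP now $2,555.50.
Claim 2 ($494): 30% coinsurance on $494 = $148.20. Cost to patient: $148.20. OOP to date $2,703.70.
Claim 3 ($10,970): deductible already satisfied, so patient's share is 30% × $10,970 = $3,291. That would push OOP to $5,994.70, over the $4,425 cap, so patient pays $4,425 − $2,703.70 = $1,721.30.

$1,721.30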